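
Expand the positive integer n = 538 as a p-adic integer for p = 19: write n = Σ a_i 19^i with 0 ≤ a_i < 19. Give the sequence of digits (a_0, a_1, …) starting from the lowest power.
(a_0, a_1, …) = (6, 9, 1)

Repeated division by 19 gives the digits low-to-high: 538 = 6 + 9·19^1 + 1·19^2. Digit sequence: (6, 9, 1).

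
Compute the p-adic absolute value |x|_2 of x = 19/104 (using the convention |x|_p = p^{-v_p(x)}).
|19/104|_2 = 8

Step 1 — compute v_2(x) by factoring powers of 2 out of the numerator and denominator: v_2(19/104) = -3. Step 2 — apply |x|_p = p^{-v_p(x)} = 2^{3} = 8.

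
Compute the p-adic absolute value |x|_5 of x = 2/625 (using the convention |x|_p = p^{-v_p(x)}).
|2/625|_5 = 625

Step 1 — compute v_5(x) by factoring powers of 5 out of the numerator and denominator: v_5(2/625) = -4. Step 2 — apply |x|_p = p^{-v_p(x)} = 5^{4} = 625.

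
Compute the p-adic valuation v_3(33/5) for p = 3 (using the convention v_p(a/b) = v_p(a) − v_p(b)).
v_3(33/5) = 1

Factor powers of 3 from the numerator and denominator of the reduced fraction: 33 = 3^1 · 11 and 5 = 3^0 · 5. Apply v_p(a/b) = v_p(a) − v_p(b): v_3(33/5) = 1 − 0 = 1.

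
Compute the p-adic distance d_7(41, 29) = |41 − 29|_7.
d_7(41, 29) = 1

Step 1 — x − y = 41 − 29 = 12. Step 2 — v_7(12) = 0 (factor: 12 = (7^0 · 12); the sign does not affect v_p). Step 3 — |x − y|_7 = 7^{0} = 1.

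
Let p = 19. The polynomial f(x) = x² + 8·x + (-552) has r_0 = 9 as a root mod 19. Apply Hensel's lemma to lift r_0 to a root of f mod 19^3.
r_2 = 427 (mod 6859)

Hensel: r_{i+1} = r_i − f(r_i)·(f′(r_i))^{-1} mod 19^{i+2}, f′(x) = 2x + 8. Iterate:
  r_0 = 9 (mod 19)
  r_1 = 66 (mod 361)
  r_2 = 427 (mod 6859)
Final: r = 427 satisfies f(r) ≡ 0 mod 19^3.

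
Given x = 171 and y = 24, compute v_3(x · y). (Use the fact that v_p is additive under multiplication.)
v_3(4104) = 3

v_p(x) = 2 (factor: 171 = 3^2 · 19); v_p(y) = 1 (factor: 24 = 3^1 · 8). Additivity: v_p(xy) = v_p(x) + v_p(y) = 2 + 1 = 3. (Direct check: xy = 4104 = 3^3 · (152).)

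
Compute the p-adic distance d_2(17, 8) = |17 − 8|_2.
d_2(17, 8) = 1

Step 1 — x − y = 17 − 8 = 9. Step 2 — v_2(9) = 0 (factor: 9 = (2^0 · 9); the sign does not affect v_p). Step 3 — |x − y|_2 = 2^{0} = 1.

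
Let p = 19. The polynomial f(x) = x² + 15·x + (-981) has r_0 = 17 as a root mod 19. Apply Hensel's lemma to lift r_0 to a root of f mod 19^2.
r_1 = 188 (mod 361)

Hensel: r_{i+1} = r_i − f(r_i)·(f′(r_i))^{-1} mod 19^{i+2}, f′(x) = 2x + 15. Iterate:
  r_0 = 17 (mod 19)
  r_1 = 188 (mod 361)
Final: r = 188 satisfies f(r) ≡ 0 mod 19^2.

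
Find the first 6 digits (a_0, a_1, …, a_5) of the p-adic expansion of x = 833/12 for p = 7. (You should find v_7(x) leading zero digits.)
(a_0, …, a_5) = (0, 0, 2, 4, 0, 4)

v_7(833/12) = 2, so a_0 = ... = a_1 = 0. Factor out: x = 7^2 · u with u = 17/12 a unit in ℤ_7. Expand u iteratively via a_{v+i} = u_i mod 7, u_{i+1} = (u_i − a_{v+i})/7:
  u_0 = 17/12;  a_2 = 2;  u_1 = (u_0 − 2)/7 = -1/12
  u_1 = -1/12;  a_3 = 4;  u_2 = (u_1 − 4)/7 = -7/12
  u_2 = -7/12;  a_4 = 0;  u_3 = (u_2 − 0)/7 = -1/12
  u_3 = -1/12;  a_5 = 4;  u_4 = (u_3 − 4)/7 = -7/12
Digits: (0, 0, 2, 4, 0, 4).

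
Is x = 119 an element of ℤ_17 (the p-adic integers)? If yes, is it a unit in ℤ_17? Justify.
x ∈ ℤ_17 but not a unit; v_17(x) = 1 > 0

ℤ_17 = {x ∈ ℚ_17 : v_17(x) ≥ 0} and ℤ_17^× = {x ∈ ℤ_17 : v_17(x) = 0}. Here v_17(119) = v_17(num) − v_17(den) = 1; compare against these criteria.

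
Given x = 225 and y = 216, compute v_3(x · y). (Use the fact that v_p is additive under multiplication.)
v_3(48600) = 5

v_p(x) = 2 (factor: 225 = 3^2 · 25); v_p(y) = 3 (factor: 216 = 3^3 · 8). Additivity: v_p(xy) = v_p(x) + v_p(y) = 2 + 3 = 5. (Direct check: xy = 48600 = 3^5 · (200).)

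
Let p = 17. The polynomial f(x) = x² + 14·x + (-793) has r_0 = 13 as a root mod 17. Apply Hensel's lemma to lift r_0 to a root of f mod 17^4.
r_3 = 17234 (mod 83521)

Hensel: r_{i+1} = r_i − f(r_i)·(f′(r_i))^{-1} mod 17^{i+2}, f′(x) = 2x + 14. Iterate:
  r_0 = 13 (mod 17)
  r_1 = 183 (mod 289)
  r_2 = 2495 (mod 4913)
  r_3 = 17234 (mod 83521)
Final: r = 17234 satisfies f(r) ≡ 0 mod 17^4.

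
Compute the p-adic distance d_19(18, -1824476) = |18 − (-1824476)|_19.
d_19(18, -1824476) = 1/130321

Step 1 — x − y = 18 − (-1824476) = 1824494. Step 2 — v_19(1824494) = 4 (factor: 1824494 = (19^4 · 14); the sign does not affect v_p). Step 3 — |x − y|_19 = 19^{-4} = 1/130321.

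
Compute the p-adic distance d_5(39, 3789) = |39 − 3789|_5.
d_5(39, 3789) = 1/625

Step 1 — x − y = 39 − 3789 = -3750. Step 2 — v_5(-3750) = 4 (factor: -3750 = −(5^4 · 6); the sign does not affect v_p). Step 3 — |x − y|_5 = 5^{-4} = 1/625.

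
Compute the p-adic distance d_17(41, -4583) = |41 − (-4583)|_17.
d_17(41, -4583) = 1/289

Step 1 — x − y = 41 − (-4583) = 4624. Step 2 — v_17(4624) = 2 (factor: 4624 = (17^2 · 16); the sign does not affect v_p). Step 3 — |x − y|_17 = 17^{-2} = 1/289.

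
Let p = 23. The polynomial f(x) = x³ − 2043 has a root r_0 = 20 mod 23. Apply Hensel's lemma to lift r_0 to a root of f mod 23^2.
r_1 = 250 (mod 529)

Hensel: r_{i+1} = r_i − f(r_i)/f′(r_i) mod 23^{i+2}, where f′(x) = 3x². Iterate:
  r_0 = 20 (mod 23)
  r_1 = 250 (mod 529)
Final: r = 250 with f(r) ≡ 0 mod 23^2.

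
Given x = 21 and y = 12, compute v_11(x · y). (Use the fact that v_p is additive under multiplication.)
v_11(252) = 0

v_p(x) = 0 (factor: 21 = 11^0 · 21); v_p(y) = 0 (factor: 12 = 11^0 · 12). Additivity: v_p(xy) = v_p(x) + v_p(y) = 0 + 0 = 0. (Direct check: xy = 252 = 11^0 · (252).)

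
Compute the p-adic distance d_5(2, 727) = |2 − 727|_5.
d_5(2, 727) = 1/25

Step 1 — x − y = 2 − 727 = -725. Step 2 — v_5(-725) = 2 (factor: -725 = −(5^2 · 29); the sign does not affect v_p). Step 3 — |x − y|_5 = 5^{-2} = 1/25.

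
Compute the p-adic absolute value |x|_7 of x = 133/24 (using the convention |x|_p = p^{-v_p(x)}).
|133/24|_7 = 1/7

Step 1 — compute v_7(x) by factoring powers of 7 out of the numerator and denominator: v_7(133/24) = 1. Step 2 — apply |x|_p = p^{-v_p(x)} = 7^{-1} = 1/7.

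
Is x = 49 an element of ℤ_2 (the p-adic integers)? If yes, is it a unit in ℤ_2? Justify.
x ∈ ℤ_2^× (unit); v_2(x) = 0

ℤ_2 = {x ∈ ℚ_2 : v_2(x) ≥ 0} and ℤ_2^× = {x ∈ ℤ_2 : v_2(x) = 0}. Here v_2(49) = v_2(num) − v_2(den) = 0; compare against these criteria.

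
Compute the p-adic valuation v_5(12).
v_5(12) = 0

v_5(n) is the largest exponent k such that 5^k divides n. Factor out: 12 = 5^0 · 12. (Sign doesn't affect v_p.) So v_5(12) = 0.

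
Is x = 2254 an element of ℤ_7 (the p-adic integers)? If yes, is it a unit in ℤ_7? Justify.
x ∈ ℤ_7 but not a unit; v_7(x) = 2 > 0

ℤ_7 = {x ∈ ℚ_7 : v_7(x) ≥ 0} and ℤ_7^× = {x ∈ ℤ_7 : v_7(x) = 0}. Here v_7(2254) = v_7(num) − v_7(den) = 2; compare against these criteria.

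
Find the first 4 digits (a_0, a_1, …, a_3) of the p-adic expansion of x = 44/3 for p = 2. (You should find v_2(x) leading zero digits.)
(a_0, …, a_3) = (0, 0, 1, 0)

v_2(44/3) = 2, so a_0 = ... = a_1 = 0. Factor out: x = 2^2 · u with u = 11/3 a unit in ℤ_2. Expand u iteratively via a_{v+i} = u_i mod 2, u_{i+1} = (u_i − a_{v+i})/2:
  u_0 = 11/3;  a_2 = 1;  u_1 = (u_0 − 1)/2 = 4/3
  u_1 = 4/3;  a_3 = 0;  u_2 = (u_1 − 0)/2 = 2/3
Digits: (0, 0, 1, 0).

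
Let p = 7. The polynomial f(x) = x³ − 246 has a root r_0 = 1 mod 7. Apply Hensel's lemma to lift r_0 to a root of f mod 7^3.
r_2 = 197 (mod 343)

Hensel: r_{i+1} = r_i − f(r_i)/f′(r_i) mod 7^{i+2}, where f′(x) = 3x². Iterate:
  r_0 = 1 (mod 7)
  r_1 = 1 (mod 49)
  r_2 = 197 (mod 343)
Final: r = 197 with f(r) ≡ 0 mod 7^3.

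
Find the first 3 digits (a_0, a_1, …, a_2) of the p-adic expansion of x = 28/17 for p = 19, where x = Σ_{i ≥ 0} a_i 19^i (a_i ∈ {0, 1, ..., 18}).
(a_0, …, a_2) = (5, 11, 5)

v_19(28/17) = 0 (numerator and denominator both coprime to 19), so x ∈ ℤ_19^×. Compute digits iteratively via a_i = x_i mod 19, x_{i+1} = (x_i − a_i)/19, with x_0 = x:
  x_0 = 28/17;  a_0 = 5;  x_1 = (x_0 − 5)/19 = -3/17
  x_1 = -3/17;  a_1 = 11;  x_2 = (x_1 − 11)/19 = -10/17
  x_2 = -10/17;  a_2 = 5;  x_3 = (x_2 − 5)/19 = -5/17
Digits: (5, 11, 5).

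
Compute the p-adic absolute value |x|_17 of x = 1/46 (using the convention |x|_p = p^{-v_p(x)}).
|1/46|_17 = 1

Step 1 — compute v_17(x) by factoring powers of 17 out of the numerator and denominator: v_17(1/46) = 0. Step 2 — apply |x|_p = p^{-v_p(x)} = 17^{0} = 1.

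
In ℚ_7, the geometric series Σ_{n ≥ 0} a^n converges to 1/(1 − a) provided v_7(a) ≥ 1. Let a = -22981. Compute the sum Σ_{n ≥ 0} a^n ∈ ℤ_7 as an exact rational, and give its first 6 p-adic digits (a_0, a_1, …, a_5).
Σ a^n = 1/(1 − a) = 1/22982;  first 6 digits = (1, 0, 0, 3, 4, 5)

v_7(a) = 3 ≥ 1, so the series converges in ℤ_7 to 1/(1 − a) = 1/(1 − (-22981)) = 1/22982. Expand this rational in ℤ_7: compute digits iteratively via d_i = x_i mod 7, x_{i+1} = (x_i − d_i)/7. The first 6 digits are (1, 0, 0, 3, 4, 5).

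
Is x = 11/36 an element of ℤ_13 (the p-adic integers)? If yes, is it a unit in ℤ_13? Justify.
x ∈ ℤ_13^× (unit); v_13(x) = 0

ℤ_13 = {x ∈ ℚ_13 : v_13(x) ≥ 0} and ℤ_13^× = {x ∈ ℤ_13 : v_13(x) = 0}. Here v_13(11/36) = v_13(num) − v_13(den) = 0; compare against these criteria.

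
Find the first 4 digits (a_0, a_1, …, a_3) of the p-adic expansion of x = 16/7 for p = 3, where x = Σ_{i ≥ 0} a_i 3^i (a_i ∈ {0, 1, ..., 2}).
(a_0, …, a_3) = (1, 0, 1, 1)

v_3(16/7) = 0 (numerator and denominator both coprime to 3), so x ∈ ℤ_3^×. Compute digits iteratively via a_i = x_i mod 3, x_{i+1} = (x_i − a_i)/3, with x_0 = x:
  x_0 = 16/7;  a_0 = 1;  x_1 = (x_0 − 1)/3 = 3/7
  x_1 = 3/7;  a_1 = 0;  x_2 = (x_1 − 0)/3 = 1/7
  x_2 = 1/7;  a_2 = 1;  x_3 = (x_2 − 1)/3 = -2/7
  x_3 = -2/7;  a_3 = 1;  x_4 = (x_3 − 1)/3 = -3/7
Digits: (1, 0, 1, 1).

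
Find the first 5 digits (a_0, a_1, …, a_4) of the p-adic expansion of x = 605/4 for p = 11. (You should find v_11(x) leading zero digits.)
(a_0, …, a_4) = (0, 0, 4, 8, 2)

v_11(605/4) = 2, so a_0 = ... = a_1 = 0. Factor out: x = 11^2 · u with u = 5/4 a unit in ℤ_11. Expand u iteratively via a_{v+i} = u_i mod 11, u_{i+1} = (u_i − a_{v+i})/11:
  u_0 = 5/4;  a_2 = 4;  u_1 = (u_0 − 4)/11 = -1/4
  u_1 = -1/4;  a_3 = 8;  u_2 = (u_1 − 8)/11 = -3/4
  u_2 = -3/4;  a_4 = 2;  u_3 = (u_2 − 2)/11 = -1/4
Digits: (0, 0, 4, 8, 2).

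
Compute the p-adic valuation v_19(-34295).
v_19(-34295) = 3

v_19(n) is the largest exponent k such that 19^k divides n. Factor out: -34295 = -19^3 · 5. (Sign doesn't affect v_p.) So v_19(-34295) = 3.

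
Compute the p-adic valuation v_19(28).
v_19(28) = 0

v_19(n) is the largest exponent k such that 19^k divides n. Factor out: 28 = 19^0 · 28. (Sign doesn't affect v_p.) So v_19(28) = 0.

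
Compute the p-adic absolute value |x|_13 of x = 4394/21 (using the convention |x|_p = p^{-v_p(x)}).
|4394/21|_13 = 1/2197

Step 1 — compute v_13(x) by factoring powers of 13 out of the numerator and denominator: v_13(4394/21) = 3. Step 2 — apply |x|_p = p^{-v_p(x)} = 13^{-3} = 1/2197.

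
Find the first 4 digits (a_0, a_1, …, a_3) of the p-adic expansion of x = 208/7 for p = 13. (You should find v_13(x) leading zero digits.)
(a_0, …, a_3) = (0, 6, 9, 3)

v_13(208/7) = 1, so a_0 = ... = a_0 = 0. Factor out: x = 13^1 · u with u = 16/7 a unit in ℤ_13. Expand u iteratively via a_{v+i} = u_i mod 13, u_{i+1} = (u_i − a_{v+i})/13:
  u_0 = 16/7;  a_1 = 6;  u_1 = (u_0 − 6)/13 = -2/7
  u_1 = -2/7;  a_2 = 9;  u_2 = (u_1 − 9)/13 = -5/7
  u_2 = -5/7;  a_3 = 3;  u_3 = (u_2 − 3)/13 = -2/7
Digits: (0, 6, 9, 3).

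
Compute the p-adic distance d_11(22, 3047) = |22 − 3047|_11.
d_11(22, 3047) = 1/121

Step 1 — x − y = 22 − 3047 = -3025. Step 2 — v_11(-3025) = 2 (factor: -3025 = −(11^2 · 25); the sign does not affect v_p). Step 3 — |x − y|_11 = 11^{-2} = 1/121.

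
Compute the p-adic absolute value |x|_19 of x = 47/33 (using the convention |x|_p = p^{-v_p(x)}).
|47/33|_19 = 1

Step 1 — compute v_19(x) by factoring powers of 19 out of the numerator and denominator: v_19(47/33) = 0. Step 2 — apply |x|_p = p^{-v_p(x)} = 19^{0} = 1.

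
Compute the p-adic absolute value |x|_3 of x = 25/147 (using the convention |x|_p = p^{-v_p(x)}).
|25/147|_3 = 3

Step 1 — compute v_3(x) by factoring powers of 3 out of the numerator and denominator: v_3(25/147) = -1. Step 2 — apply |x|_p = p^{-v_p(x)} = 3^{1} = 3.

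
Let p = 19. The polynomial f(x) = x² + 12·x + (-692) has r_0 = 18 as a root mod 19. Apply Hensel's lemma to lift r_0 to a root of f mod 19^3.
r_2 = 6098 (mod 6859)

Hensel: r_{i+1} = r_i − f(r_i)·(f′(r_i))^{-1} mod 19^{i+2}, f′(x) = 2x + 12. Iterate:
  r_0 = 18 (mod 19)
  r_1 = 322 (mod 361)
  r_2 = 6098 (mod 6859)
Final: r = 6098 satisfies f(r) ≡ 0 mod 19^3.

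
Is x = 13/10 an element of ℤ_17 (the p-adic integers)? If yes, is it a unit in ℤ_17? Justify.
x ∈ ℤ_17^× (unit); v_17(x) = 0

ℤ_17 = {x ∈ ℚ_17 : v_17(x) ≥ 0} and ℤ_17^× = {x ∈ ℤ_17 : v_17(x) = 0}. Here v_17(13/10) = v_17(num) − v_17(den) = 0; compare against these criteria.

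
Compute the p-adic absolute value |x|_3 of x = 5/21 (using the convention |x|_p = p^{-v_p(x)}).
|5/21|_3 = 3

Step 1 — compute v_3(x) by factoring powers of 3 out of the numerator and denominator: v_3(5/21) = -1. Step 2 — apply |x|_p = p^{-v_p(x)} = 3^{1} = 3.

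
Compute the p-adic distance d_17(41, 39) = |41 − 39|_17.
d_17(41, 39) = 1

Step 1 — x − y = 41 − 39 = 2. Step 2 — v_17(2) = 0 (factor: 2 = (17^0 · 2); the sign does not affect v_p). Step 3 — |x − y|_17 = 17^{0} = 1.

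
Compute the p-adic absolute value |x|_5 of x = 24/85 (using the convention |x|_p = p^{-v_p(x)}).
|24/85|_5 = 5

Step 1 — compute v_5(x) by factoring powers of 5 out of the numerator and denominator: v_5(24/85) = -1. Step 2 — apply |x|_p = p^{-v_p(x)} = 5^{1} = 5.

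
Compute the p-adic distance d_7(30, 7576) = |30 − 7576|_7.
d_7(30, 7576) = 1/343

Step 1 — x − y = 30 − 7576 = -7546. Step 2 — v_7(-7546) = 3 (factor: -7546 = −(7^3 · 22); the sign does not affect v_p). Step 3 — |x − y|_7 = 7^{-3} = 1/343.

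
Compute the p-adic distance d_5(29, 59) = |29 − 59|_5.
d_5(29, 59) = 1/5

Step 1 — x − y = 29 − 59 = -30. Step 2 — v_5(-30) = 1 (factor: -30 = −(5^1 · 6); the sign does not affect v_p). Step 3 — |x − y|_5 = 5^{-1} = 1/5.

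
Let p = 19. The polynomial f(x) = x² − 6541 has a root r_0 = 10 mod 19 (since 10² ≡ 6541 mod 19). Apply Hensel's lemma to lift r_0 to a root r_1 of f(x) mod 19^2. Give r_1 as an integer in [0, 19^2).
r_1 = 314 (mod 361)

Hensel's recurrence: r_{i+1} = r_i − f(r_i)·(f′(r_i))^{-1} mod 19^{i+2}, with f′(x) = 2x. Iterate:
  r_0 = 10 (mod 19)
  r_1 = 314 (mod 361)
Final: r_1 = 314, and one checks f(r_1) ≡ 0 mod 19^2.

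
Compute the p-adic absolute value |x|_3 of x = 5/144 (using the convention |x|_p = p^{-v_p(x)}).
|5/144|_3 = 9

Step 1 — compute v_3(x) by factoring powers of 3 out of the numerator and denominator: v_3(5/144) = -2. Step 2 — apply |x|_p = p^{-v_p(x)} = 3^{2} = 9.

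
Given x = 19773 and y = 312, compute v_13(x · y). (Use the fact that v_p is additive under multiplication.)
v_13(6169176) = 4

v_p(x) = 3 (factor: 19773 = 13^3 · 9); v_p(y) = 1 (factor: 312 = 13^1 · 24). Additivity: v_p(xy) = v_p(x) + v_p(y) = 3 + 1 = 4. (Direct check: xy = 6169176 = 13^4 · (216).)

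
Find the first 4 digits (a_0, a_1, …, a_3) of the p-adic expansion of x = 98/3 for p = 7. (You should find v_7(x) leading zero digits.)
(a_0, …, a_3) = (0, 0, 3, 2)

v_7(98/3) = 2, so a_0 = ... = a_1 = 0. Factor out: x = 7^2 · u with u = 2/3 a unit in ℤ_7. Expand u iteratively via a_{v+i} = u_i mod 7, u_{i+1} = (u_i − a_{v+i})/7:
  u_0 = 2/3;  a_2 = 3;  u_1 = (u_0 − 3)/7 = -1/3
  u_1 = -1/3;  a_3 = 2;  u_2 = (u_1 − 2)/7 = -1/3
Digits: (0, 0, 3, 2).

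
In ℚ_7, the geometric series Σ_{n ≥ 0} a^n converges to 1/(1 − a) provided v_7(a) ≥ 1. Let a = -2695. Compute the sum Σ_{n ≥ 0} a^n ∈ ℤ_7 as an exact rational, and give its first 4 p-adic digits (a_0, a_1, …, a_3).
Σ a^n = 1/(1 − a) = 1/2696;  first 4 digits = (1, 0, 1, 6)

v_7(a) = 2 ≥ 1, so the series converges in ℤ_7 to 1/(1 − a) = 1/(1 − (-2695)) = 1/2696. Expand this rational in ℤ_7: compute digits iteratively via d_i = x_i mod 7, x_{i+1} = (x_i − d_i)/7. The first 4 digits are (1, 0, 1, 6).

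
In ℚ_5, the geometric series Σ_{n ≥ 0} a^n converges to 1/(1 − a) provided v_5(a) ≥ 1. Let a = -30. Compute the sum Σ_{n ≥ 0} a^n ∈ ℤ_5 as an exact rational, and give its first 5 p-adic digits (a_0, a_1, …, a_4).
Σ a^n = 1/(1 − a) = 1/31;  first 5 digits = (1, 4, 4, 0, 4)

v_5(a) = 1 ≥ 1, so the series converges in ℤ_5 to 1/(1 − a) = 1/(1 − (-30)) = 1/31. Expand this rational in ℤ_5: compute digits iteratively via d_i = x_i mod 5, x_{i+1} = (x_i − d_i)/5. The first 5 digits are (1, 4, 4, 0, 4).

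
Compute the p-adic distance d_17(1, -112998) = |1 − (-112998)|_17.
d_17(1, -112998) = 1/4913

Step 1 — x − y = 1 − (-112998) = 112999. Step 2 — v_17(112999) = 3 (factor: 112999 = (17^3 · 23); the sign does not affect v_p). Step 3 — |x − y|_17 = 17^{-3} = 1/4913.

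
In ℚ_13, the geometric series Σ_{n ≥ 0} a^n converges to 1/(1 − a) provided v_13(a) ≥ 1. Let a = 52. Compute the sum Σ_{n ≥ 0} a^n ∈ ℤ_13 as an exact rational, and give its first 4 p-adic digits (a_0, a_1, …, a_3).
Σ a^n = 1/(1 − a) = -1/51;  first 4 digits = (1, 4, 3, 0)

v_13(a) = 1 ≥ 1, so the series converges in ℤ_13 to 1/(1 − a) = 1/(1 − 52) = -1/51. Expand this rational in ℤ_13: compute digits iteratively via d_i = x_i mod 13, x_{i+1} = (x_i − d_i)/13. The first 4 digits are (1, 4, 3, 0).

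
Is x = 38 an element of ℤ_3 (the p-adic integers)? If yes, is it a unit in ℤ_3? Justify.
x ∈ ℤ_3^× (unit); v_3(x) = 0

ℤ_3 = {x ∈ ℚ_3 : v_3(x) ≥ 0} and ℤ_3^× = {x ∈ ℤ_3 : v_3(x) = 0}. Here v_3(38) = v_3(num) − v_3(den) = 0; compare against these criteria.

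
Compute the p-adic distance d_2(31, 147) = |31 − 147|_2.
d_2(31, 147) = 1/4

Step 1 — x − y = 31 − 147 = -116. Step 2 — v_2(-116) = 2 (factor: -116 = −(2^2 · 29); the sign does not affect v_p). Step 3 — |x − y|_2 = 2^{-2} = 1/4.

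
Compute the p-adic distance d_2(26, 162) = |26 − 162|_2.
d_2(26, 162) = 1/8

Step 1 — x − y = 26 − 162 = -136. Step 2 — v_2(-136) = 3 (factor: -136 = −(2^3 · 17); the sign does not affect v_p). Step 3 — |x − y|_2 = 2^{-3} = 1/8.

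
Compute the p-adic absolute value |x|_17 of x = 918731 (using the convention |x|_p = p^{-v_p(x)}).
|918731|_17 = 1/83521

Step 1 — compute v_17(x) by factoring powers of 17 out of the numerator and denominator: v_17(918731) = 4. Step 2 — apply |x|_p = p^{-v_p(x)} = 17^{-4} = 1/83521.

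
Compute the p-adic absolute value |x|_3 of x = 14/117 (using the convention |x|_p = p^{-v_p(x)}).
|14/117|_3 = 9

Step 1 — compute v_3(x) by factoring powers of 3 out of the numerator and denominator: v_3(14/117) = -2. Step 2 — apply |x|_p = p^{-v_p(x)} = 3^{2} = 9.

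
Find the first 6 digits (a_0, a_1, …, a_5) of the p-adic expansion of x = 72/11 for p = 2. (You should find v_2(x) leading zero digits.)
(a_0, …, a_5) = (0, 0, 0, 1, 1, 0)

v_2(72/11) = 3, so a_0 = ... = a_2 = 0. Factor out: x = 2^3 · u with u = 9/11 a unit in ℤ_2. Expand u iteratively via a_{v+i} = u_i mod 2, u_{i+1} = (u_i − a_{v+i})/2:
  u_0 = 9/11;  a_3 = 1;  u_1 = (u_0 − 1)/2 = -1/11
  u_1 = -1/11;  a_4 = 1;  u_2 = (u_1 − 1)/2 = -6/11
  u_2 = -6/11;  a_5 = 0;  u_3 = (u_2 − 0)/2 = -3/11
Digits: (0, 0, 0, 1, 1, 0).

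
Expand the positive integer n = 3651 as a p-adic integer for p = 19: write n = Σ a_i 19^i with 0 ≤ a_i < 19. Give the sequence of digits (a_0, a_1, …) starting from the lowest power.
(a_0, a_1, …) = (3, 2, 10)

Repeated division by 19 gives the digits low-to-high: 3651 = 3 + 2·19^1 + 10·19^2. Digit sequence: (3, 2, 10).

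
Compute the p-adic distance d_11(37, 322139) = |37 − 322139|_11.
d_11(37, 322139) = 1/161051

Step 1 — x − y = 37 − 322139 = -322102. Step 2 — v_11(-322102) = 5 (factor: -322102 = −(11^5 · 2); the sign does not affect v_p). Step 3 — |x − y|_11 = 11^{-5} = 1/161051.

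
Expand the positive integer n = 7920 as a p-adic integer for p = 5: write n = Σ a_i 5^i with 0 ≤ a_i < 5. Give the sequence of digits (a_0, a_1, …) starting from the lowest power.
(a_0, a_1, …) = (0, 4, 1, 3, 2, 2)

Repeated division by 5 gives the digits low-to-high: 7920 = 4·5^1 + 1·5^2 + 3·5^3 + 2·5^4 + 2·5^5. Digit sequence: (0, 4, 1, 3, 2, 2).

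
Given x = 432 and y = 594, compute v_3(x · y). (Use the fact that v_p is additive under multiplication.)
v_3(256608) = 6

v_p(x) = 3 (factor: 432 = 3^3 · 16); v_p(y) = 3 (factor: 594 = 3^3 · 22). Additivity: v_p(xy) = v_p(x) + v_p(y) = 3 + 3 = 6. (Direct check: xy = 256608 = 3^6 · (352).)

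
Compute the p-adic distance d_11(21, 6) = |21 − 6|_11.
d_11(21, 6) = 1

Step 1 — x − y = 21 − 6 = 15. Step 2 — v_11(15) = 0 (factor: 15 = (11^0 · 15); the sign does not affect v_p). Step 3 — |x − y|_11 = 11^{0} = 1.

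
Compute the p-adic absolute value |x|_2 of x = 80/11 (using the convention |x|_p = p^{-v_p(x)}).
|80/11|_2 = 1/16

Step 1 — compute v_2(x) by factoring powers of 2 out of the numerator and denominator: v_2(80/11) = 4. Step 2 — apply |x|_p = p^{-v_p(x)} = 2^{-4} = 1/16.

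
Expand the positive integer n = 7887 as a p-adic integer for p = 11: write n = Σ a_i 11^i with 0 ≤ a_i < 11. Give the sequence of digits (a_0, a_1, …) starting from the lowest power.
(a_0, a_1, …) = (0, 2, 10, 5)

Repeated division by 11 gives the digits low-to-high: 7887 = 2·11^1 + 10·11^2 + 5·11^3. Digit sequence: (0, 2, 10, 5).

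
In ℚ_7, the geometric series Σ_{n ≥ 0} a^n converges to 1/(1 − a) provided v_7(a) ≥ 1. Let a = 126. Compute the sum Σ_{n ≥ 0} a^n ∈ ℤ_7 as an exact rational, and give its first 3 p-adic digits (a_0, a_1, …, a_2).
Σ a^n = 1/(1 − a) = -1/125;  first 3 digits = (1, 4, 4)

v_7(a) = 1 ≥ 1, so the series converges in ℤ_7 to 1/(1 − a) = 1/(1 − 126) = -1/125. Expand this rational in ℤ_7: compute digits iteratively via d_i = x_i mod 7, x_{i+1} = (x_i − d_i)/7. The first 3 digits are (1, 4, 4).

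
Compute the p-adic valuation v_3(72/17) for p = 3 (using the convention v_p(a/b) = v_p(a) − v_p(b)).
v_3(72/17) = 2

Factor powers of 3 from the numerator and denominator of the reduced fraction: 72 = 3^2 · 8 and 17 = 3^0 · 17. Apply v_p(a/b) = v_p(a) − v_p(b): v_3(72/17) = 2 − 0 = 2.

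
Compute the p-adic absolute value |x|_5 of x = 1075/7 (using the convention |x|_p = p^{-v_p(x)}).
|1075/7|_5 = 1/25

Step 1 — compute v_5(x) by factoring powers of 5 out of the numerator and denominator: v_5(1075/7) = 2. Step 2 — apply |x|_p = p^{-v_p(x)} = 5^{-2} = 1/25.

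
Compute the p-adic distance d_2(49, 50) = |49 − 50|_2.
d_2(49, 50) = 1

Step 1 — x − y = 49 − 50 = -1. Step 2 — v_2(-1) = 0 (factor: -1 = −(2^0 · 1); the sign does not affect v_p). Step 3 — |x − y|_2 = 2^{0} = 1.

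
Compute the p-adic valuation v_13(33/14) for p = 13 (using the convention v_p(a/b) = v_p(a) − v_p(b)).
v_13(33/14) = 0

Factor powers of 13 from the numerator and denominator of the reduced fraction: 33 = 13^0 · 33 and 14 = 13^0 · 14. Apply v_p(a/b) = v_p(a) − v_p(b): v_13(33/14) = 0 − 0 = 0.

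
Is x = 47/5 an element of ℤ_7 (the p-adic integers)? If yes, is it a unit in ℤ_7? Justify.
x ∈ ℤ_7^× (unit); v_7(x) = 0

ℤ_7 = {x ∈ ℚ_7 : v_7(x) ≥ 0} and ℤ_7^× = {x ∈ ℤ_7 : v_7(x) = 0}. Here v_7(47/5) = v_7(num) − v_7(den) = 0; compare against these criteria.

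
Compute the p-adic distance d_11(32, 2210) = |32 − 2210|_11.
d_11(32, 2210) = 1/121

Step 1 — x − y = 32 − 2210 = -2178. Step 2 — v_11(-2178) = 2 (factor: -2178 = −(11^2 · 18); the sign does not affect v_p). Step 3 — |x − y|_11 = 11^{-2} = 1/121.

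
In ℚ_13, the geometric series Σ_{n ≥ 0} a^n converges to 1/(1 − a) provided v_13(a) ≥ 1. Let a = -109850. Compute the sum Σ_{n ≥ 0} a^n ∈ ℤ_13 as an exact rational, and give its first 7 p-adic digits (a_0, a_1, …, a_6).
Σ a^n = 1/(1 − a) = 1/109851;  first 7 digits = (1, 0, 0, 2, 9, 12, 3)

v_13(a) = 3 ≥ 1, so the series converges in ℤ_13 to 1/(1 − a) = 1/(1 − (-109850)) = 1/109851. Expand this rational in ℤ_13: compute digits iteratively via d_i = x_i mod 13, x_{i+1} = (x_i − d_i)/13. The first 7 digits are (1, 0, 0, 2, 9, 12, 3).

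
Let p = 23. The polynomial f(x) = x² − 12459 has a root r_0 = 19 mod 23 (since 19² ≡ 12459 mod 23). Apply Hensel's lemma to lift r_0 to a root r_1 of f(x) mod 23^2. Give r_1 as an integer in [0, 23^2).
r_1 = 226 (mod 529)

Hensel's recurrence: r_{i+1} = r_i − f(r_i)·(f′(r_i))^{-1} mod 23^{i+2}, with f′(x) = 2x. Iterate:
  r_0 = 19 (mod 23)
  r_1 = 226 (mod 529)
Final: r_1 = 226, and one checks f(r_1) ≡ 0 mod 23^2.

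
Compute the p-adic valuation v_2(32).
v_2(32) = 5

v_2(n) is the largest exponent k such that 2^k divides n. Factor out: 32 = 2^5 · 1. (Sign doesn't affect v_p.) So v_2(32) = 5.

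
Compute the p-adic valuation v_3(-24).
v_3(-24) = 1

v_3(n) is the largest exponent k such that 3^k divides n. Factor out: -24 = -3^1 · 8. (Sign doesn't affect v_p.) So v_3(-24) = 1.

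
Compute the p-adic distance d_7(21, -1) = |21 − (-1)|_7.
d_7(21, -1) = 1

Step 1 — x − y = 21 − (-1) = 22. Step 2 — v_7(22) = 0 (factor: 22 = (7^0 · 22); the sign does not affect v_p). Step 3 — |x − y|_7 = 7^{0} = 1.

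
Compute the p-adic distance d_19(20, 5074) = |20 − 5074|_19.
d_19(20, 5074) = 1/361

Step 1 — x − y = 20 − 5074 = -5054. Step 2 — v_19(-5054) = 2 (factor: -5054 = −(19^2 · 14); the sign does not affect v_p). Step 3 — |x − y|_19 = 19^{-2} = 1/361.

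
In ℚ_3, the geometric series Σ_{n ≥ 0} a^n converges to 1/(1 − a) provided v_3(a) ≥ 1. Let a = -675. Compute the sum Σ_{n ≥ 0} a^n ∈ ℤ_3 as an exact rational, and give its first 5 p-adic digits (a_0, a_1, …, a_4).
Σ a^n = 1/(1 − a) = 1/676;  first 5 digits = (1, 0, 0, 2, 0)

v_3(a) = 3 ≥ 1, so the series converges in ℤ_3 to 1/(1 − a) = 1/(1 − (-675)) = 1/676. Expand this rational in ℤ_3: compute digits iteratively via d_i = x_i mod 3, x_{i+1} = (x_i − d_i)/3. The first 5 digits are (1, 0, 0, 2, 0).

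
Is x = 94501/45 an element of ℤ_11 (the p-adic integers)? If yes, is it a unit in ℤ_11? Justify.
x ∈ ℤ_11 but not a unit; v_11(x) = 3 > 0

ℤ_11 = {x ∈ ℚ_11 : v_11(x) ≥ 0} and ℤ_11^× = {x ∈ ℤ_11 : v_11(x) = 0}. Here v_11(94501/45) = v_11(num) − v_11(den) = 3; compare against these criteria.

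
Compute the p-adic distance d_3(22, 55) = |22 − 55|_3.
d_3(22, 55) = 1/3

Step 1 — x − y = 22 − 55 = -33. Step 2 — v_3(-33) = 1 (factor: -33 = −(3^1 · 11); the sign does not affect v_p). Step 3 — |x − y|_3 = 3^{-1} = 1/3.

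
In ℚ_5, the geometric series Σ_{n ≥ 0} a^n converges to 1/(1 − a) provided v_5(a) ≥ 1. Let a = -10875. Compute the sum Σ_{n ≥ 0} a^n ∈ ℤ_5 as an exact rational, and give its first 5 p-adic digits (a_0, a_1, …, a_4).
Σ a^n = 1/(1 − a) = 1/10876;  first 5 digits = (1, 0, 0, 3, 2)

v_5(a) = 3 ≥ 1, so the series converges in ℤ_5 to 1/(1 − a) = 1/(1 − (-10875)) = 1/10876. Expand this rational in ℤ_5: compute digits iteratively via d_i = x_i mod 5, x_{i+1} = (x_i − d_i)/5. The first 5 digits are (1, 0, 0, 3, 2).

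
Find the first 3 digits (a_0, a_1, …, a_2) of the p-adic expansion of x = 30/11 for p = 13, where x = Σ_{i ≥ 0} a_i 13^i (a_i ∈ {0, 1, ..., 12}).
(a_0, …, a_2) = (11, 10, 11)

v_13(30/11) = 0 (numerator and denominator both coprime to 13), so x ∈ ℤ_13^×. Compute digits iteratively via a_i = x_i mod 13, x_{i+1} = (x_i − a_i)/13, with x_0 = x:
  x_0 = 30/11;  a_0 = 11;  x_1 = (x_0 − 11)/13 = -7/11
  x_1 = -7/11;  a_1 = 10;  x_2 = (x_1 − 10)/13 = -9/11
  x_2 = -9/11;  a_2 = 11;  x_3 = (x_2 − 11)/13 = -10/11
Digits: (11, 10, 11).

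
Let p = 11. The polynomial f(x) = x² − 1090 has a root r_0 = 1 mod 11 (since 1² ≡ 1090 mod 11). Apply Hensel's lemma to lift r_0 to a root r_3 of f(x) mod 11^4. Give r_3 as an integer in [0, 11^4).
r_3 = 7866 (mod 14641)

Hensel's recurrence: r_{i+1} = r_i − f(r_i)·(f′(r_i))^{-1} mod 11^{i+2}, with f′(x) = 2x. Iterate:
  r_0 = 1 (mod 11)
  r_1 = 1 (mod 121)
  r_2 = 1211 (mod 1331)
  r_3 = 7866 (mod 14641)
Final: r_3 = 7866, and one checks f(r_3) ≡ 0 mod 11^4.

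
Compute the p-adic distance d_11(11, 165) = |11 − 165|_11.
d_11(11, 165) = 1/11

Step 1 — x − y = 11 − 165 = -154. Step 2 — v_11(-154) = 1 (factor: -154 = −(11^1 · 14); the sign does not affect v_p). Step 3 — |x − y|_11 = 11^{-1} = 1/11.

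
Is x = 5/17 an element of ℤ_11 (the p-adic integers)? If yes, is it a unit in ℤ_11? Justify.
x ∈ ℤ_11^× (unit); v_11(x) = 0

ℤ_11 = {x ∈ ℚ_11 : v_11(x) ≥ 0} and ℤ_11^× = {x ∈ ℤ_11 : v_11(x) = 0}. Here v_11(5/17) = v_11(num) − v_11(den) = 0; compare against these criteria.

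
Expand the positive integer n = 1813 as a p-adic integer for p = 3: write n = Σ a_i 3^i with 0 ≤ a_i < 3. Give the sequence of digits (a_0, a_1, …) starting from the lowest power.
(a_0, a_1, …) = (1, 1, 0, 1, 1, 1, 2)

Repeated division by 3 gives the digits low-to-high: 1813 = 1 + 1·3^1 + 1·3^3 + 1·3^4 + 1·3^5 + 2·3^6. Digit sequence: (1, 1, 0, 1, 1, 1, 2).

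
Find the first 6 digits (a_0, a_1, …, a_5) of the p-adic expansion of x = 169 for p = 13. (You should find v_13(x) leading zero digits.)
(a_0, …, a_5) = (0, 0, 1, 0, 0, 0)

v_13(169) = 2, so a_0 = ... = a_1 = 0. Factor out: x = 13^2 · u with u = 1 a unit in ℤ_13. Expand u iteratively via a_{v+i} = u_i mod 13, u_{i+1} = (u_i − a_{v+i})/13:
  u_0 = 1;  a_2 = 1;  u_1 = (u_0 − 1)/13 = 0
  u_1 = 0;  a_3 = 0;  u_2 = (u_1 − 0)/13 = 0
  u_2 = 0;  a_4 = 0;  u_3 = (u_2 − 0)/13 = 0
  u_3 = 0;  a_5 = 0;  u_4 = (u_3 − 0)/13 = 0
Digits: (0, 0, 1, 0, 0, 0).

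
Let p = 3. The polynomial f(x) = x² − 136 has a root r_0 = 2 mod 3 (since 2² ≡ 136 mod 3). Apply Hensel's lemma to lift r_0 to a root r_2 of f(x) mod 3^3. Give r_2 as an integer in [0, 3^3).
r_2 = 26 (mod 27)

Hensel's recurrence: r_{i+1} = r_i − f(r_i)·(f′(r_i))^{-1} mod 3^{i+2}, with f′(x) = 2x. Iterate:
  r_0 = 2 (mod 3)
  r_1 = 8 (mod 9)
  r_2 = 26 (mod 27)
Final: r_2 = 26, and one checks f(r_2) ≡ 0 mod 3^3.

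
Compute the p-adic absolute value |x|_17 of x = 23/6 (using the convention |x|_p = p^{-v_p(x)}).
|23/6|_17 = 1

Step 1 — compute v_17(x) by factoring powers of 17 out of the numerator and denominator: v_17(23/6) = 0. Step 2 — apply |x|_p = p^{-v_p(x)} = 17^{0} = 1.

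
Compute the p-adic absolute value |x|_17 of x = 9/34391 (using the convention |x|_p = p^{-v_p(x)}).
|9/34391|_17 = 4913

Step 1 — compute v_17(x) by factoring powers of 17 out of the numerator and denominator: v_17(9/34391) = -3. Step 2 — apply |x|_p = p^{-v_p(x)} = 17^{3} = 4913.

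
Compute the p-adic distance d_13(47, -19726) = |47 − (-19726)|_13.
d_13(47, -19726) = 1/2197

Step 1 — x − y = 47 − (-19726) = 19773. Step 2 — v_13(19773) = 3 (factor: 19773 = (13^3 · 9); the sign does not affect v_p). Step 3 — |x − y|_13 = 13^{-3} = 1/2197.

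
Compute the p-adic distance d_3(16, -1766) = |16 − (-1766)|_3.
d_3(16, -1766) = 1/81

Step 1 — x − y = 16 − (-1766) = 1782. Step 2 — v_3(1782) = 4 (factor: 1782 = (3^4 · 22); the sign does not affect v_p). Step 3 — |x − y|_3 = 3^{-4} = 1/81.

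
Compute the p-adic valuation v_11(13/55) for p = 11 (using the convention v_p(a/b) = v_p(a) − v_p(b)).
v_11(13/55) = -1

Factor powers of 11 from the numerator and denominator of the reduced fraction: 13 = 11^0 · 13 and 55 = 11^1 · 5. Apply v_p(a/b) = v_p(a) − v_p(b): v_11(13/55) = 0 − 1 = -1.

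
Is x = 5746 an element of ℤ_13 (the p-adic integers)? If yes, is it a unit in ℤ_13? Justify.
x ∈ ℤ_13 but not a unit; v_13(x) = 2 > 0

ℤ_13 = {x ∈ ℚ_13 : v_13(x) ≥ 0} and ℤ_13^× = {x ∈ ℤ_13 : v_13(x) = 0}. Here v_13(5746) = v_13(num) − v_13(den) = 2; compare against these criteria.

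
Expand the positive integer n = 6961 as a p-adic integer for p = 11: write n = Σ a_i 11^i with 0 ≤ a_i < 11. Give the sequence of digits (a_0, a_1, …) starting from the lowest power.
(a_0, a_1, …) = (9, 5, 2, 5)

Repeated division by 11 gives the digits low-to-high: 6961 = 9 + 5·11^1 + 2·11^2 + 5·11^3. Digit sequence: (9, 5, 2, 5).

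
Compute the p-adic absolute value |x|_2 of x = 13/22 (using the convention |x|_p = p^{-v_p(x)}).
|13/22|_2 = 2

Step 1 — compute v_2(x) by factoring powers of 2 out of the numerator and denominator: v_2(13/22) = -1. Step 2 — apply |x|_p = p^{-v_p(x)} = 2^{1} = 2.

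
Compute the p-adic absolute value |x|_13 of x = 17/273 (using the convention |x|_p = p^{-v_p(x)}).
|17/273|_13 = 13

Step 1 — compute v_13(x) by factoring powers of 13 out of the numerator and denominator: v_13(17/273) = -1. Step 2 — apply |x|_p = p^{-v_p(x)} = 13^{1} = 13.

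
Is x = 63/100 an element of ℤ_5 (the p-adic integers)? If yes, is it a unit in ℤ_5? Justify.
x ∉ ℤ_5 (v_5(x) = -2 < 0)

ℤ_5 = {x ∈ ℚ_5 : v_5(x) ≥ 0} and ℤ_5^× = {x ∈ ℤ_5 : v_5(x) = 0}. Here v_5(63/100) = v_5(num) − v_5(den) = -2; compare against these criteria.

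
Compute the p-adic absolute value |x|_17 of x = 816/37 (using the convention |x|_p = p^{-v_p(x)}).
|816/37|_17 = 1/17

Step 1 — compute v_17(x) by factoring powers of 17 out of the numerator and denominator: v_17(816/37) = 1. Step 2 — apply |x|_p = p^{-v_p(x)} = 17^{-1} = 1/17.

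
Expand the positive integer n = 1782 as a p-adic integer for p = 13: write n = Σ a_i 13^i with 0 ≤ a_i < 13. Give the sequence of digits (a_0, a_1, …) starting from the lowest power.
(a_0, a_1, …) = (1, 7, 10)

Repeated division by 13 gives the digits low-to-high: 1782 = 1 + 7·13^1 + 10·13^2. Digit sequence: (1, 7, 10).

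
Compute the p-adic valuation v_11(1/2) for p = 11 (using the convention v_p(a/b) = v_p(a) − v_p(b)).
v_11(1/2) = 0

Factor powers of 11 from the numerator and denominator of the reduced fraction: 1 = 11^0 · 1 and 2 = 11^0 · 2. Apply v_p(a/b) = v_p(a) − v_p(b): v_11(1/2) = 0 − 0 = 0.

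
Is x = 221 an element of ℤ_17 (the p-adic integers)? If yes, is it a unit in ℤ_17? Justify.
x ∈ ℤ_17 but not a unit; v_17(x) = 1 > 0

ℤ_17 = {x ∈ ℚ_17 : v_17(x) ≥ 0} and ℤ_17^× = {x ∈ ℤ_17 : v_17(x) = 0}. Here v_17(221) = v_17(num) − v_17(den) = 1; compare against these criteria.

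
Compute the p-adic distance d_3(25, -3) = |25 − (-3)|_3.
d_3(25, -3) = 1

Step 1 — x − y = 25 − (-3) = 28. Step 2 — v_3(28) = 0 (factor: 28 = (3^0 · 28); the sign does not affect v_p). Step 3 — |x − y|_3 = 3^{0} = 1.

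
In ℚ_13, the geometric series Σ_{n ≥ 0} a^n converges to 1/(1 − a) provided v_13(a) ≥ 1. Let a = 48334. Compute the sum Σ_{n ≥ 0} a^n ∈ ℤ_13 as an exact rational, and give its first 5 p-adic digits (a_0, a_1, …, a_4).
Σ a^n = 1/(1 − a) = -1/48333;  first 5 digits = (1, 0, 0, 9, 1)

v_13(a) = 3 ≥ 1, so the series converges in ℤ_13 to 1/(1 − a) = 1/(1 − 48334) = -1/48333. Expand this rational in ℤ_13: compute digits iteratively via d_i = x_i mod 13, x_{i+1} = (x_i − d_i)/13. The first 5 digits are (1, 0, 0, 9, 1).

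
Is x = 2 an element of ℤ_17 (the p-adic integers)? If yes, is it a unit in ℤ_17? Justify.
x ∈ ℤ_17^× (unit); v_17(x) = 0

ℤ_17 = {x ∈ ℚ_17 : v_17(x) ≥ 0} and ℤ_17^× = {x ∈ ℤ_17 : v_17(x) = 0}. Here v_17(2) = v_17(num) − v_17(den) = 0; compare against these criteria.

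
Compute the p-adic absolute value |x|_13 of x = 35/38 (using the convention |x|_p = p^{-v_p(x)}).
|35/38|_13 = 1

Step 1 — compute v_13(x) by factoring powers of 13 out of the numerator and denominator: v_13(35/38) = 0. Step 2 — apply |x|_p = p^{-v_p(x)} = 13^{0} = 1.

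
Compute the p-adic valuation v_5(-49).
v_5(-49) = 0

v_5(n) is the largest exponent k such that 5^k divides n. Factor out: -49 = -5^0 · 49. (Sign doesn't affect v_p.) So v_5(-49) = 0.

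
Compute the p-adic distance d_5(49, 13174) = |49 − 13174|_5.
d_5(49, 13174) = 1/625

Step 1 — x − y = 49 − 13174 = -13125. Step 2 — v_5(-13125) = 4 (factor: -13125 = −(5^4 · 21); the sign does not affect v_p). Step 3 — |x − y|_5 = 5^{-4} = 1/625.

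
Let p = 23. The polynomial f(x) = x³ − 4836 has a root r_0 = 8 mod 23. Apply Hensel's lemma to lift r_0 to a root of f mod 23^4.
r_3 = 112432 (mod 279841)

Hensel: r_{i+1} = r_i − f(r_i)/f′(r_i) mod 23^{i+2}, where f′(x) = 3x². Iterate:
  r_0 = 8 (mod 23)
  r_1 = 284 (mod 529)
  r_2 = 2929 (mod 12167)
  r_3 = 112432 (mod 279841)
Final: r = 112432 with f(r) ≡ 0 mod 23^4.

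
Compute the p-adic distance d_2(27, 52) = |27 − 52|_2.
d_2(27, 52) = 1

Step 1 — x − y = 27 − 52 = -25. Step 2 — v_2(-25) = 0 (factor: -25 = −(2^0 · 25); the sign does not affect v_p). Step 3 — |x − y|_2 = 2^{0} = 1.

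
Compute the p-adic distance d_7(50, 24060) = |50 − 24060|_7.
d_7(50, 24060) = 1/2401

Step 1 — x − y = 50 − 24060 = -24010. Step 2 — v_7(-24010) = 4 (factor: -24010 = −(7^4 · 10); the sign does not affect v_p). Step 3 — |x − y|_7 = 7^{-4} = 1/2401.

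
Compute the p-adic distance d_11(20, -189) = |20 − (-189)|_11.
d_11(20, -189) = 1/11

Step 1 — x − y = 20 − (-189) = 209. Step 2 — v_11(209) = 1 (factor: 209 = (11^1 · 19); the sign does not affect v_p). Step 3 — |x − y|_11 = 11^{-1} = 1/11.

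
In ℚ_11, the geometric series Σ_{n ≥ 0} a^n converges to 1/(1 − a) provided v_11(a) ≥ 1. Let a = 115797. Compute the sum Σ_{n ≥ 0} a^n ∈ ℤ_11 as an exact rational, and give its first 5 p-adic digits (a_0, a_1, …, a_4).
Σ a^n = 1/(1 − a) = -1/115796;  first 5 digits = (1, 0, 0, 10, 7)

v_11(a) = 3 ≥ 1, so the series converges in ℤ_11 to 1/(1 − a) = 1/(1 − 115797) = -1/115796. Expand this rational in ℤ_11: compute digits iteratively via d_i = x_i mod 11, x_{i+1} = (x_i − d_i)/11. The first 5 digits are (1, 0, 0, 10, 7).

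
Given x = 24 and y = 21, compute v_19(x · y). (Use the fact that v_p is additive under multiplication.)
v_19(504) = 0

v_p(x) = 0 (factor: 24 = 19^0 · 24); v_p(y) = 0 (factor: 21 = 19^0 · 21). Additivity: v_p(xy) = v_p(x) + v_p(y) = 0 + 0 = 0. (Direct check: xy = 504 = 19^0 · (504).)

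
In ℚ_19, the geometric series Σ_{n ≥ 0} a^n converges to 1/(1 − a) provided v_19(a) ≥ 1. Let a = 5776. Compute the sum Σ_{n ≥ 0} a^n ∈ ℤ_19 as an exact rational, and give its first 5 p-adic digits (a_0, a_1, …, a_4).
Σ a^n = 1/(1 − a) = -1/5775;  first 5 digits = (1, 0, 16, 0, 9)

v_19(a) = 2 ≥ 1, so the series converges in ℤ_19 to 1/(1 − a) = 1/(1 − 5776) = -1/5775. Expand this rational in ℤ_19: compute digits iteratively via d_i = x_i mod 19, x_{i+1} = (x_i − d_i)/19. The first 5 digits are (1, 0, 16, 0, 9).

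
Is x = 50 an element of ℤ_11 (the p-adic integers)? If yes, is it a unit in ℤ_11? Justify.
x ∈ ℤ_11^× (unit); v_11(x) = 0

ℤ_11 = {x ∈ ℚ_11 : v_11(x) ≥ 0} and ℤ_11^× = {x ∈ ℤ_11 : v_11(x) = 0}. Here v_11(50) = v_11(num) − v_11(den) = 0; compare against these criteria.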